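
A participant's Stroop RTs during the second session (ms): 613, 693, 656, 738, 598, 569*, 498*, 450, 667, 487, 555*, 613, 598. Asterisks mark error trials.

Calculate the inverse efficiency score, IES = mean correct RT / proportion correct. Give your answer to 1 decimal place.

Correct trials (n=10): 613, 693, 656, 738, 598, 450, 667, 487, 613, 598
Mean correct RT = 6113/10 = 611.3000 ms
Proportion correct = 10/13
IES = 611.3000 / (10/13) = 794.690 ms

794.7 ms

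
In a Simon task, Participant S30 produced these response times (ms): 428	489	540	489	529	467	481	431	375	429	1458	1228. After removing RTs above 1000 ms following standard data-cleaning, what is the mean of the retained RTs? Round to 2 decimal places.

465.80 ms

Excluded: 1228, 1458
Retained (n=10): Σ = 4658
Mean = 4658/10 = 465.8000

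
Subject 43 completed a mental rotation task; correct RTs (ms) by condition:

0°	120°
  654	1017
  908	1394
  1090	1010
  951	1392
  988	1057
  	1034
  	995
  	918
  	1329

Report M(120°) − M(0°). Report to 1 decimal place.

209.1 ms

M(0°) = 4591/5 = 918.200
M(120°) = 10146/9 = 1127.333
Difference = 1127.333 − 918.200 = 209.133 ms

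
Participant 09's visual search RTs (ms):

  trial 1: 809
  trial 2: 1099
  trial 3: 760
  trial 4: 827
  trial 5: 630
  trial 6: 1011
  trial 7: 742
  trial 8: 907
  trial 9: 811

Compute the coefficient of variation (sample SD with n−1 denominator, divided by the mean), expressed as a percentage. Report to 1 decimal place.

n = 9, Σ = 7596, M = 844.0000
Σ(x−M)² = 162742.000; s = √(162742.000/8) = 142.6280
CV = 142.6280 / 844.0000 = 0.16899 = 16.899%

16.9%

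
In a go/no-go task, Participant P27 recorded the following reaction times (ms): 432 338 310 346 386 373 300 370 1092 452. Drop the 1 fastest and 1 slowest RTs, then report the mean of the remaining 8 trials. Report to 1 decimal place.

Sorted: 300, 310, 338, 346, 370, 373, 386, 432, 452, 1092
Drop lowest 1 (300) and highest 1 (1092)
Remaining (n=8): Σ = 3007, mean = 3007/8 = 375.875

375.9 ms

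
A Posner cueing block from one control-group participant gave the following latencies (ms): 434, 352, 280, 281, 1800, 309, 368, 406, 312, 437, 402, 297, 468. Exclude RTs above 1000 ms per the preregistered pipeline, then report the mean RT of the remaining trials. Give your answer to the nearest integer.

Excluded: 1800
Retained (n=12): Σ = 4346
Mean = 4346/12 = 362.1667

362 ms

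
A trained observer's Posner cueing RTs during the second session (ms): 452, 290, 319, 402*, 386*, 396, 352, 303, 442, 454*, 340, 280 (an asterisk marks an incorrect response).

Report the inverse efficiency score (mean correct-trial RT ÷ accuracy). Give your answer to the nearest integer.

470 ms

Correct trials (n=9): 452, 290, 319, 396, 352, 303, 442, 340, 280
Mean correct RT = 3174/9 = 352.6667 ms
Proportion correct = 9/12
IES = 352.6667 / (9/12) = 470.222 ms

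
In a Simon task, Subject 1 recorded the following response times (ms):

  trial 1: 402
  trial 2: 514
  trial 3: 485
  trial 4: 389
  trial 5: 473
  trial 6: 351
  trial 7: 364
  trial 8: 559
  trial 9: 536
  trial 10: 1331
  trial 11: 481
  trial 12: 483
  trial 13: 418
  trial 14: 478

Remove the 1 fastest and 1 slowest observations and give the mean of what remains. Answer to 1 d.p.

Sorted: 351, 364, 389, 402, 418, 473, 478, 481, 483, 485, 514, 536, 559, 1331
Drop lowest 1 (351) and highest 1 (1331)
Remaining (n=12): Σ = 5582, mean = 5582/12 = 465.167

465.2 ms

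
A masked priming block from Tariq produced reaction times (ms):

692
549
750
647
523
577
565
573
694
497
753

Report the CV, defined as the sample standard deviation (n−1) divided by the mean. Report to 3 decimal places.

0.147

n = 11, Σ = 6820, M = 620.0000
Σ(x−M)² = 82640.000; s = √(82640.000/10) = 90.9065
CV = 90.9065 / 620.0000 = 0.14662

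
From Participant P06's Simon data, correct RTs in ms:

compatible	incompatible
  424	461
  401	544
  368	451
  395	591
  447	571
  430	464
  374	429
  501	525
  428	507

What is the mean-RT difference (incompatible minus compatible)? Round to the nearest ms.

86 ms

M(compatible) = 3768/9 = 418.667
M(incompatible) = 4543/9 = 504.778
Difference = 504.778 − 418.667 = 86.111 ms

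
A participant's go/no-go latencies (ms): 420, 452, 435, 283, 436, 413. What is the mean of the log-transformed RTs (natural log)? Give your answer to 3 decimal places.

5.996

ln(RT): 6.0403, 6.1137, 6.0753, 5.6454, 6.0776, 6.0234
Σ ln(RT) = 35.9758
Mean = 35.9758/6 = 5.99597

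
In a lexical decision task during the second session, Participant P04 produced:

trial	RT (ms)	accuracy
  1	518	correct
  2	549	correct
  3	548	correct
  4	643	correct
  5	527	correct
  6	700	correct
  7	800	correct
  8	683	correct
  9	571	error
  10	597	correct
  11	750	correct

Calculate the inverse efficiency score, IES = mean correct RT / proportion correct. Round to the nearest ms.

Correct trials (n=10): 518, 549, 548, 643, 527, 700, 800, 683, 597, 750
Mean correct RT = 6315/10 = 631.5000 ms
Proportion correct = 10/11
IES = 631.5000 / (10/11) = 694.650 ms

695 ms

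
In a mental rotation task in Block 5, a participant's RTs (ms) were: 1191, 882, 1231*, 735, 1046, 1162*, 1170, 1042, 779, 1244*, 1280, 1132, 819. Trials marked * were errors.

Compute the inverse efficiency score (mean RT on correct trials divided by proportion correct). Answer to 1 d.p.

1309.9 ms

Correct trials (n=10): 1191, 882, 735, 1046, 1170, 1042, 779, 1280, 1132, 819
Mean correct RT = 10076/10 = 1007.6000 ms
Proportion correct = 10/13
IES = 1007.6000 / (10/13) = 1309.880 ms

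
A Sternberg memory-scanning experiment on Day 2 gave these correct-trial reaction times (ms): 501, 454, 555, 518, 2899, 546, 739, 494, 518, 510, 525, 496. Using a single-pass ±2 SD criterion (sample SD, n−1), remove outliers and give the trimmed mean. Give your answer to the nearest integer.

n = 12, ΣRT = 8755, M = 729.583
Σ(x−M)² = 5188502.92; s = √(5188502.92/11) = 686.791
Cutoffs: 729.583 ± 2·686.791 → [-644.0, 2103.2]
Outside: 2899 → excluded.
Retained (n=11): Σ = 5856, mean = 5856/11 = 532.364

532 ms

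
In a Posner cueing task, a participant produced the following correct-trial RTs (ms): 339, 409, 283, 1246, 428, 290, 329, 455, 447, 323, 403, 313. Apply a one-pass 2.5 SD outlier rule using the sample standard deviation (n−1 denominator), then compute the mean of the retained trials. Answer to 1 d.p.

n = 12, ΣRT = 5265, M = 438.750
Σ(x−M)² = 751854.25; s = √(751854.25/11) = 261.439
Cutoffs: 438.750 ± 2.5·261.439 → [-214.8, 1092.3]
Outside: 1246 → excluded.
Retained (n=11): Σ = 4019, mean = 4019/11 = 365.364

365.4 ms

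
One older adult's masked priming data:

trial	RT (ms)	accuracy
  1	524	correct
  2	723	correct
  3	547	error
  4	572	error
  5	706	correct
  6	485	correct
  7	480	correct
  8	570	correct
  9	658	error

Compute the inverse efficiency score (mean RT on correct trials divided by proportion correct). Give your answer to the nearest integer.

872 ms

Correct trials (n=6): 524, 723, 706, 485, 480, 570
Mean correct RT = 3488/6 = 581.3333 ms
Proportion correct = 6/9
IES = 581.3333 / (6/9) = 872.000 ms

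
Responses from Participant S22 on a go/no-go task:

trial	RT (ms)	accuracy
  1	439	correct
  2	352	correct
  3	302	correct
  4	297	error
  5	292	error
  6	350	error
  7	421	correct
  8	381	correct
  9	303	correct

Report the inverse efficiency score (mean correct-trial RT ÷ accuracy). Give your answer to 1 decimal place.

Correct trials (n=6): 439, 352, 302, 421, 381, 303
Mean correct RT = 2198/6 = 366.3333 ms
Proportion correct = 6/9
IES = 366.3333 / (6/9) = 549.500 ms

549.5 ms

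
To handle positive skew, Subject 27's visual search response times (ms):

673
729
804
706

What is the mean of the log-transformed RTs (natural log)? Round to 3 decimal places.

6.588

ln(RT): 6.5117, 6.5917, 6.6896, 6.5596
Σ ln(RT) = 26.3526
Mean = 26.3526/4 = 6.58816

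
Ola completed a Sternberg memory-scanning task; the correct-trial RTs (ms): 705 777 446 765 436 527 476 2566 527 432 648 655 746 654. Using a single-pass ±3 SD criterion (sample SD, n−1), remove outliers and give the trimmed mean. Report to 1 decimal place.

n = 14, ΣRT = 10360, M = 740.000
Σ(x−M)² = 3794766.00; s = √(3794766.00/13) = 540.282
Cutoffs: 740.000 ± 3·540.282 → [-880.8, 2360.8]
Outside: 2566 → excluded.
Retained (n=13): Σ = 7794, mean = 7794/13 = 599.538

599.5 ms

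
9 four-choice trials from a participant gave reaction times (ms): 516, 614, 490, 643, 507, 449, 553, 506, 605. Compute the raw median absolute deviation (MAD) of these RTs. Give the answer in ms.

Sorted: 449, 490, 506, 507, 516, 553, 605, 614, 643 → median = 516
|x − 516|: 0, 98, 26, 127, 9, 67, 37, 10, 89
Sorted deviations: 0, 9, 10, 26, 37, 67, 89, 98, 127 → MAD = 37

37 ms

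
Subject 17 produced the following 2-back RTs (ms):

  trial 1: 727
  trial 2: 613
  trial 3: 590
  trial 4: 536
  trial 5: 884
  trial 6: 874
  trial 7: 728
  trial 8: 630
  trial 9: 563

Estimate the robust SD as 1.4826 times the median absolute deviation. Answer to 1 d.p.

139.4 ms

Sorted: 536, 563, 590, 613, 630, 727, 728, 874, 884 → median = 630
|x − 630| sorted: 0, 17, 40, 67, 94, 97, 98, 244, 254 → MAD = 94
Robust SD ≈ 1.4826 × 94 = 139.364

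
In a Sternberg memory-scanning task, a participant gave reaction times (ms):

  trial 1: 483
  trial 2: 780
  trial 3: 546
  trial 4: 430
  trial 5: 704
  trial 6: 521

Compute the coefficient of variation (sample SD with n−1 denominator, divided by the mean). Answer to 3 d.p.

0.235

n = 6, Σ = 3464, M = 577.3333
Σ(x−M)² = 91879.333; s = √(91879.333/5) = 135.5576
CV = 135.5576 / 577.3333 = 0.23480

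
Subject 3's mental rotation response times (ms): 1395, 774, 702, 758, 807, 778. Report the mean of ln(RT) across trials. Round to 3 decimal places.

6.738

ln(RT): 7.2406, 6.6516, 6.5539, 6.6307, 6.6933, 6.6567
Σ ln(RT) = 40.4269
Mean = 40.4269/6 = 6.73781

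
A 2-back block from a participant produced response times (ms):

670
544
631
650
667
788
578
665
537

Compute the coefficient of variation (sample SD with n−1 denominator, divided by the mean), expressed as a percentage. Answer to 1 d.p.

12.2%

n = 9, Σ = 5730, M = 636.6667
Σ(x−M)² = 47908.000; s = √(47908.000/8) = 77.3854
CV = 77.3854 / 636.6667 = 0.12155 = 12.155%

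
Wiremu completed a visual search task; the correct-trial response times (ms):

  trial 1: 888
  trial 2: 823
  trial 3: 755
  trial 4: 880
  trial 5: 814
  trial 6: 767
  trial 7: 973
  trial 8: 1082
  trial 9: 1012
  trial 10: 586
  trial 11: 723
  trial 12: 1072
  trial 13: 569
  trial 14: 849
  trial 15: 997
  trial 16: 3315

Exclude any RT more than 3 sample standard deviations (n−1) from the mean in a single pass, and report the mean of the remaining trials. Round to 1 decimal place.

852.7 ms

n = 16, ΣRT = 16105, M = 1006.562
Σ(x−M)² = 6035195.94; s = √(6035195.94/15) = 634.308
Cutoffs: 1006.562 ± 3·634.308 → [-896.4, 2909.5]
Outside: 3315 → excluded.
Retained (n=15): Σ = 12790, mean = 12790/15 = 852.667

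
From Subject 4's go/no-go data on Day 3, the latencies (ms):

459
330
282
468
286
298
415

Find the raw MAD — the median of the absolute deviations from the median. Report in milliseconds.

48 ms

Sorted: 282, 286, 298, 330, 415, 459, 468 → median = 330
|x − 330|: 129, 0, 48, 138, 44, 32, 85
Sorted deviations: 0, 32, 44, 48, 85, 129, 138 → MAD = 48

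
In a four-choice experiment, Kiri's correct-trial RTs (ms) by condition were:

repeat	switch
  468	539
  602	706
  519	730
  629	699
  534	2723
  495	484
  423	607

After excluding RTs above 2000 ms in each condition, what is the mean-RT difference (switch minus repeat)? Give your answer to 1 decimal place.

103.2 ms

switch: exclude 2723
M(repeat) = 3670/7 = 524.286
M(switch) = 3765/6 = 627.500
Difference = 627.500 − 524.286 = 103.214 ms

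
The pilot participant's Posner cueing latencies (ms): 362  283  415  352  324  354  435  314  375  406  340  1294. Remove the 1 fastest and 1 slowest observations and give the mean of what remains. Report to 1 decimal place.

Sorted: 283, 314, 324, 340, 352, 354, 362, 375, 406, 415, 435, 1294
Drop lowest 1 (283) and highest 1 (1294)
Remaining (n=10): Σ = 3677, mean = 3677/10 = 367.700

367.7 ms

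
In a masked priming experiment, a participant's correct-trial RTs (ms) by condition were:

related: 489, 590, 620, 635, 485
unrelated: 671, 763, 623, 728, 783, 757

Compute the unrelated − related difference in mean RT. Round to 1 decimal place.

M(related) = 2819/5 = 563.800
M(unrelated) = 4325/6 = 720.833
Difference = 720.833 − 563.800 = 157.033 ms

157.0 ms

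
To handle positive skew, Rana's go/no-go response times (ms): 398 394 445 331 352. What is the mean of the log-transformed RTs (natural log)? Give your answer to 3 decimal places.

5.945

ln(RT): 5.9865, 5.9764, 6.0981, 5.8021, 5.8636
Σ ln(RT) = 29.7266
Mean = 29.7266/5 = 5.94533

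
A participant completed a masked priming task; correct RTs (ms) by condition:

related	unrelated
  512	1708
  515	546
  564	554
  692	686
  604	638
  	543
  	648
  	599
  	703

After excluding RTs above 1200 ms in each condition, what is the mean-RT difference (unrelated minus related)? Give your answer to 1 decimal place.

unrelated: exclude 1708
M(related) = 2887/5 = 577.400
M(unrelated) = 4917/8 = 614.625
Difference = 614.625 − 577.400 = 37.225 ms

37.2 ms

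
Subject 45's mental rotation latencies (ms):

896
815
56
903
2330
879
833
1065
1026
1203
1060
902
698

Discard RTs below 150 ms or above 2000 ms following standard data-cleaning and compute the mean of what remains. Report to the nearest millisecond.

Excluded: 56, 2330
Retained (n=11): Σ = 10280
Mean = 10280/11 = 934.5455

935 ms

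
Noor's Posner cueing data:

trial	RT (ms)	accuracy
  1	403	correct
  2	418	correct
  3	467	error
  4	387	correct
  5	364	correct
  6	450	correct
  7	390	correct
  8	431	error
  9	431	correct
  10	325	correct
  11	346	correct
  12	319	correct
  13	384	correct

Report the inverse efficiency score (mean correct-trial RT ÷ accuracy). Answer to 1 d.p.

Correct trials (n=11): 403, 418, 387, 364, 450, 390, 431, 325, 346, 319, 384
Mean correct RT = 4217/11 = 383.3636 ms
Proportion correct = 11/13
IES = 383.3636 / (11/13) = 453.066 ms

453.1 ms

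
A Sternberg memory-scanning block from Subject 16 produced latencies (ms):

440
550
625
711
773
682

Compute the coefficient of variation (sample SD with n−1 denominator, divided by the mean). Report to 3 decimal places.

n = 6, Σ = 3781, M = 630.1667
Σ(x−M)² = 72238.833; s = √(72238.833/5) = 120.1989
CV = 120.1989 / 630.1667 = 0.19074

0.191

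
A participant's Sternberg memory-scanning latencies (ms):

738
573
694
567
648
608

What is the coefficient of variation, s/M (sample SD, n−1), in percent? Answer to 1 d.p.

n = 6, Σ = 3828, M = 638.0000
Σ(x−M)² = 23402.000; s = √(23402.000/5) = 68.4134
CV = 68.4134 / 638.0000 = 0.10723 = 10.723%

10.7%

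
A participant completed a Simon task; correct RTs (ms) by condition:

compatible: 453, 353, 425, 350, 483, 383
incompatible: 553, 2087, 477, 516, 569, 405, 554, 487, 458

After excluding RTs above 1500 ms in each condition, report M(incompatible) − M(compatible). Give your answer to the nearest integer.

incompatible: exclude 2087
M(compatible) = 2447/6 = 407.833
M(incompatible) = 4019/8 = 502.375
Difference = 502.375 − 407.833 = 94.542 ms

95 ms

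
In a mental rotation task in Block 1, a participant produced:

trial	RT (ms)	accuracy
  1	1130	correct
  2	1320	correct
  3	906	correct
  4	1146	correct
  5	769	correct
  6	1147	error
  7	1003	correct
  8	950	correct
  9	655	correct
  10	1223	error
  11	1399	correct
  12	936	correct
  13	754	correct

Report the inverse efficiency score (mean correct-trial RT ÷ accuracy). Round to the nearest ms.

Correct trials (n=11): 1130, 1320, 906, 1146, 769, 1003, 950, 655, 1399, 936, 754
Mean correct RT = 10968/11 = 997.0909 ms
Proportion correct = 11/13
IES = 997.0909 / (11/13) = 1178.380 ms

1178 ms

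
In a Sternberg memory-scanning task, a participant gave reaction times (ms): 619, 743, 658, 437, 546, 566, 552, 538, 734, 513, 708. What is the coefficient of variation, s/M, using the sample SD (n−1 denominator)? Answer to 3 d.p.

0.165

n = 11, Σ = 6614, M = 601.2727
Σ(x−M)² = 98134.182; s = √(98134.182/10) = 99.0627
CV = 99.0627 / 601.2727 = 0.16476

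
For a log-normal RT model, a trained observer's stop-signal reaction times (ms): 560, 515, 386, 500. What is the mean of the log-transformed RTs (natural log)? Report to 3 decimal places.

ln(RT): 6.3279, 6.2442, 5.9558, 6.2146
Σ ln(RT) = 24.7425
Mean = 24.7425/4 = 6.18564

6.186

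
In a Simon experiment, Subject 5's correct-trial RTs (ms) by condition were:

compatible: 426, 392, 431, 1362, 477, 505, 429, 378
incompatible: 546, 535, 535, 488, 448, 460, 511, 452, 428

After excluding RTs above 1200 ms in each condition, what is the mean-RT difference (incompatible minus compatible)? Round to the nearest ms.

55 ms

compatible: exclude 1362
M(compatible) = 3038/7 = 434.000
M(incompatible) = 4403/9 = 489.222
Difference = 489.222 − 434.000 = 55.222 ms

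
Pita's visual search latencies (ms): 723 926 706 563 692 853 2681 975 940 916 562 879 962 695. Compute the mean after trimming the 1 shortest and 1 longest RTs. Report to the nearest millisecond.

819 ms

Sorted: 562, 563, 692, 695, 706, 723, 853, 879, 916, 926, 940, 962, 975, 2681
Drop lowest 1 (562) and highest 1 (2681)
Remaining (n=12): Σ = 9830, mean = 9830/12 = 819.167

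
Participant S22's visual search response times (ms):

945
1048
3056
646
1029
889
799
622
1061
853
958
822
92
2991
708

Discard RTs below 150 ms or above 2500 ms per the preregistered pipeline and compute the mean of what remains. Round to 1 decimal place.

865.0 ms

Excluded: 92, 2991, 3056
Retained (n=12): Σ = 10380
Mean = 10380/12 = 865.0000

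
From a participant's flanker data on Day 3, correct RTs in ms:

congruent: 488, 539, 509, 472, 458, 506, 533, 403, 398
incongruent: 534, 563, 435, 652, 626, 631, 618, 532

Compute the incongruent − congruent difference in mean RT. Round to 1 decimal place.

M(congruent) = 4306/9 = 478.444
M(incongruent) = 4591/8 = 573.875
Difference = 573.875 − 478.444 = 95.431 ms

95.4 ms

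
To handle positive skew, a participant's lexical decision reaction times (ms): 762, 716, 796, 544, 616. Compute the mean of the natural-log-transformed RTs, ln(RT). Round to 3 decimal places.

ln(RT): 6.6359, 6.5737, 6.6796, 6.2989, 6.4232
Σ ln(RT) = 32.6114
Mean = 32.6114/5 = 6.52228

6.522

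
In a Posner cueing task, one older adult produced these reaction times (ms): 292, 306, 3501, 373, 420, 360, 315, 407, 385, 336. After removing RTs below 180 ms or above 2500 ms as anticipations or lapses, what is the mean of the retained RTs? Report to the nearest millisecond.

Excluded: 3501
Retained (n=9): Σ = 3194
Mean = 3194/9 = 354.8889

355 ms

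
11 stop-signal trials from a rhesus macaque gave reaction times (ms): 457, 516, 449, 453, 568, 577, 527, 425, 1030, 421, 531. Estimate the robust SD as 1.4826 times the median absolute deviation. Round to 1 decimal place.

90.4 ms

Sorted: 421, 425, 449, 453, 457, 516, 527, 531, 568, 577, 1030 → median = 516
|x − 516| sorted: 0, 11, 15, 52, 59, 61, 63, 67, 91, 95, 514 → MAD = 61
Robust SD ≈ 1.4826 × 61 = 90.439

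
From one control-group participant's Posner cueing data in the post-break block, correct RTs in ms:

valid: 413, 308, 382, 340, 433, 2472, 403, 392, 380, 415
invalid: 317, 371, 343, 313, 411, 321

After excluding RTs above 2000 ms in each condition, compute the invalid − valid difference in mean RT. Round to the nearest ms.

-39 ms

valid: exclude 2472
M(valid) = 3466/9 = 385.111
M(invalid) = 2076/6 = 346.000
Difference = 346.000 − 385.111 = -39.111 ms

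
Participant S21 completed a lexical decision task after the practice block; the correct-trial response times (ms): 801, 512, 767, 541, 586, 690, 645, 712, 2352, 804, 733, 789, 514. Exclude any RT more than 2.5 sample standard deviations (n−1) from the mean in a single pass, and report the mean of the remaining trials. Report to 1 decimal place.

n = 13, ΣRT = 10446, M = 803.538
Σ(x−M)² = 2735743.23; s = √(2735743.23/12) = 477.471
Cutoffs: 803.538 ± 2.5·477.471 → [-390.1, 1997.2]
Outside: 2352 → excluded.
Retained (n=12): Σ = 8094, mean = 8094/12 = 674.500

674.5 ms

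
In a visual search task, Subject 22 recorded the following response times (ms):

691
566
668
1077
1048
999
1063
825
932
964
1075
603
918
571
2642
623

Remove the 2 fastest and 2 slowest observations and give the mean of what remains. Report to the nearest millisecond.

867 ms

Sorted: 566, 571, 603, 623, 668, 691, 825, 918, 932, 964, 999, 1048, 1063, 1075, 1077, 2642
Drop lowest 2 (566, 571) and highest 2 (1077, 2642)
Remaining (n=12): Σ = 10409, mean = 10409/12 = 867.417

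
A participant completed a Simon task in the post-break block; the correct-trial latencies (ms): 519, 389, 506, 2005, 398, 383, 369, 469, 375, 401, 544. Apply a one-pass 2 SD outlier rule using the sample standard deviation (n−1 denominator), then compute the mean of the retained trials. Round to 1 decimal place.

n = 11, ΣRT = 6358, M = 578.000
Σ(x−M)² = 2280396.00; s = √(2280396.00/10) = 477.535
Cutoffs: 578.000 ± 2·477.535 → [-377.1, 1533.1]
Outside: 2005 → excluded.
Retained (n=10): Σ = 4353, mean = 4353/10 = 435.300

435.3 ms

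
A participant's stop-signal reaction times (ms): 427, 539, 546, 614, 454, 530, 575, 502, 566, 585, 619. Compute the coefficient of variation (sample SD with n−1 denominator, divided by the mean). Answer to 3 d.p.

0.113

n = 11, Σ = 5957, M = 541.5455
Σ(x−M)² = 37362.727; s = √(37362.727/10) = 61.1251
CV = 61.1251 / 541.5455 = 0.11287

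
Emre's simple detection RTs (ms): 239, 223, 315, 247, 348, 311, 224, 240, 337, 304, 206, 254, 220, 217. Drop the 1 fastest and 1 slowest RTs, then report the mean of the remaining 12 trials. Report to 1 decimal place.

260.9 ms

Sorted: 206, 217, 220, 223, 224, 239, 240, 247, 254, 304, 311, 315, 337, 348
Drop lowest 1 (206) and highest 1 (348)
Remaining (n=12): Σ = 3131, mean = 3131/12 = 260.917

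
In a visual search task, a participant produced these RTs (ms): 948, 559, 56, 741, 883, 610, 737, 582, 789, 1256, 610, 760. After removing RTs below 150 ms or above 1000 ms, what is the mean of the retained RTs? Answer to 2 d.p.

721.90 ms

Excluded: 56, 1256
Retained (n=10): Σ = 7219
Mean = 7219/10 = 721.9000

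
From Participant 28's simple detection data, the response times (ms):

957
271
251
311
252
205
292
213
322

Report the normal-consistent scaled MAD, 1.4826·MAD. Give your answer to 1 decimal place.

59.3 ms

Sorted: 205, 213, 251, 252, 271, 292, 311, 322, 957 → median = 271
|x − 271| sorted: 0, 19, 20, 21, 40, 51, 58, 66, 686 → MAD = 40
Robust SD ≈ 1.4826 × 40 = 59.304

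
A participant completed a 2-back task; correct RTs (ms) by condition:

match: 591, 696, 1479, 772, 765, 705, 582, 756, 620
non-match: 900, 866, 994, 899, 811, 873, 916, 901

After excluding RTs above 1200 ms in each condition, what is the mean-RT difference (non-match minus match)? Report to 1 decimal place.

match: exclude 1479
M(match) = 5487/8 = 685.875
M(non-match) = 7160/8 = 895.000
Difference = 895.000 − 685.875 = 209.125 ms

209.1 ms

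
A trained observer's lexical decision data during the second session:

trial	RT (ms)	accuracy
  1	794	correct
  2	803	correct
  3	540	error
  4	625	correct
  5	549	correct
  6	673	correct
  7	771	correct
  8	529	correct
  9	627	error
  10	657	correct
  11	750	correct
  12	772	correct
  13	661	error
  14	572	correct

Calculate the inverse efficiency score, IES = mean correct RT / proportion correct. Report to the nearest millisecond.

Correct trials (n=11): 794, 803, 625, 549, 673, 771, 529, 657, 750, 772, 572
Mean correct RT = 7495/11 = 681.3636 ms
Proportion correct = 11/14
IES = 681.3636 / (11/14) = 867.190 ms

867 ms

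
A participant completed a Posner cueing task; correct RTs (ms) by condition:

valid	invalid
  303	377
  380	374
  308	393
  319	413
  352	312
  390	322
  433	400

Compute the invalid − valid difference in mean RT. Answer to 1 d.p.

15.1 ms

M(valid) = 2485/7 = 355.000
M(invalid) = 2591/7 = 370.143
Difference = 370.143 − 355.000 = 15.143 ms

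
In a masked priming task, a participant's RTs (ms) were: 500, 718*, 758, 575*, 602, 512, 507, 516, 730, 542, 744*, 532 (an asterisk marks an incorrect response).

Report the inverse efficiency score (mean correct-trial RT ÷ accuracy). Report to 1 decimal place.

770.2 ms

Correct trials (n=9): 500, 758, 602, 512, 507, 516, 730, 542, 532
Mean correct RT = 5199/9 = 577.6667 ms
Proportion correct = 9/12
IES = 577.6667 / (9/12) = 770.222 ms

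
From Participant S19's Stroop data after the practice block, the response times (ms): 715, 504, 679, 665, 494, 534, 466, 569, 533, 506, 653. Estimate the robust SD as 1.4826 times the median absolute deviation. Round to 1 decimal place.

Sorted: 466, 494, 504, 506, 533, 534, 569, 653, 665, 679, 715 → median = 534
|x − 534| sorted: 0, 1, 28, 30, 35, 40, 68, 119, 131, 145, 181 → MAD = 40
Robust SD ≈ 1.4826 × 40 = 59.304

59.3 ms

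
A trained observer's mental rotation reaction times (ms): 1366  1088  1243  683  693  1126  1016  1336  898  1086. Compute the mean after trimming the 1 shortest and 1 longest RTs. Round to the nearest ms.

Sorted: 683, 693, 898, 1016, 1086, 1088, 1126, 1243, 1336, 1366
Drop lowest 1 (683) and highest 1 (1366)
Remaining (n=8): Σ = 8486, mean = 8486/8 = 1060.750

1061 ms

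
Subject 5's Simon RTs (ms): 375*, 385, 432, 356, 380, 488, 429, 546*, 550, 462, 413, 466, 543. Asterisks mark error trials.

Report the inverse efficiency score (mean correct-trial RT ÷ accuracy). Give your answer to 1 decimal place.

Correct trials (n=11): 385, 432, 356, 380, 488, 429, 550, 462, 413, 466, 543
Mean correct RT = 4904/11 = 445.8182 ms
Proportion correct = 11/13
IES = 445.8182 / (11/13) = 526.876 ms

526.9 ms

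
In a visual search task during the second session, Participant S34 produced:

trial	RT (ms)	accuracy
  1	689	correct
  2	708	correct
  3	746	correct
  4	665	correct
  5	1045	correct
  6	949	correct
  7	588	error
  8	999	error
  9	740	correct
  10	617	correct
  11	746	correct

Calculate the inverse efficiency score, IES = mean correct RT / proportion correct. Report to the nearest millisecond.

938 ms

Correct trials (n=9): 689, 708, 746, 665, 1045, 949, 740, 617, 746
Mean correct RT = 6905/9 = 767.2222 ms
Proportion correct = 9/11
IES = 767.2222 / (9/11) = 937.716 ms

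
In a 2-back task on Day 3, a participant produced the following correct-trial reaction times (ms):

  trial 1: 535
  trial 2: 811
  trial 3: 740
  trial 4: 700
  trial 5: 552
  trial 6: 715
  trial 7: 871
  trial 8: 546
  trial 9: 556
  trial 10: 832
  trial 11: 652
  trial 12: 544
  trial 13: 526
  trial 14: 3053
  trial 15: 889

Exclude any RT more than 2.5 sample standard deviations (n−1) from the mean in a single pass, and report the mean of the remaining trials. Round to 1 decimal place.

676.4 ms

n = 15, ΣRT = 12522, M = 834.800
Σ(x−M)² = 5511072.40; s = √(5511072.40/14) = 627.414
Cutoffs: 834.800 ± 2.5·627.414 → [-733.7, 2403.3]
Outside: 3053 → excluded.
Retained (n=14): Σ = 9469, mean = 9469/14 = 676.357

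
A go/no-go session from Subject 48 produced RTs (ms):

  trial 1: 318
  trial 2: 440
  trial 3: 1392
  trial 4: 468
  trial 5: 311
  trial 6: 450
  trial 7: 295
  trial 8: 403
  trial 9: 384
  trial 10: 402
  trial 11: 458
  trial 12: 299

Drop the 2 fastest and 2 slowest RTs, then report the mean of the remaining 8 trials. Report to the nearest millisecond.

396 ms

Sorted: 295, 299, 311, 318, 384, 402, 403, 440, 450, 458, 468, 1392
Drop lowest 2 (295, 299) and highest 2 (468, 1392)
Remaining (n=8): Σ = 3166, mean = 3166/8 = 395.750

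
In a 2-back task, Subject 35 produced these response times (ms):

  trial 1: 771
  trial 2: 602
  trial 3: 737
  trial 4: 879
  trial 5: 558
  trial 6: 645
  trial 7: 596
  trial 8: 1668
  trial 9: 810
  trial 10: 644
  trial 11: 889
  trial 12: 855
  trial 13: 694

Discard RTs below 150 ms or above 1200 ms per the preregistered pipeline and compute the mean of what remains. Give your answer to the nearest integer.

723 ms

Excluded: 1668
Retained (n=12): Σ = 8680
Mean = 8680/12 = 723.3333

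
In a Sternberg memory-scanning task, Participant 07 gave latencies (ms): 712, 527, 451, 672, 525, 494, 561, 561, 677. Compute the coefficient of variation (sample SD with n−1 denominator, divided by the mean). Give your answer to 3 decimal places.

0.157

n = 9, Σ = 5180, M = 575.5556
Σ(x−M)² = 65712.222; s = √(65712.222/8) = 90.6313
CV = 90.6313 / 575.5556 = 0.15747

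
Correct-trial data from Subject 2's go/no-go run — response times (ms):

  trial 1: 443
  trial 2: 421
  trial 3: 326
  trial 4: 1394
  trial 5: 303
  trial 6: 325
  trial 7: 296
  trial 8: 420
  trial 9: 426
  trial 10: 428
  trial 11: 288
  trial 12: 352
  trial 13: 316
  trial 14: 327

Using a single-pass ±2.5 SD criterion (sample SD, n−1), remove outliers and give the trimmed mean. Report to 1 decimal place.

n = 14, ΣRT = 6065, M = 433.214
Σ(x−M)² = 1035300.36; s = √(1035300.36/13) = 282.203
Cutoffs: 433.214 ± 2.5·282.203 → [-272.3, 1138.7]
Outside: 1394 → excluded.
Retained (n=13): Σ = 4671, mean = 4671/13 = 359.308

359.3 ms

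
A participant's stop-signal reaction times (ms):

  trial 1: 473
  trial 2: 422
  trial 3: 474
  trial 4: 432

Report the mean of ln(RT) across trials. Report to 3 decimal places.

6.108

ln(RT): 6.1591, 6.0450, 6.1612, 6.0684
Σ ln(RT) = 24.4337
Mean = 24.4337/4 = 6.10843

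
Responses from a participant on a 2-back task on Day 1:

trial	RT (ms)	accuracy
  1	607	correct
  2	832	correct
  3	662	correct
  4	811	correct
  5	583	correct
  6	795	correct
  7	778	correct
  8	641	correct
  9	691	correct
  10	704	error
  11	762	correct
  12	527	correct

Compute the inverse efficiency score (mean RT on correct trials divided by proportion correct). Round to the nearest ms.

763 ms

Correct trials (n=11): 607, 832, 662, 811, 583, 795, 778, 641, 691, 762, 527
Mean correct RT = 7689/11 = 699.0000 ms
Proportion correct = 11/12
IES = 699.0000 / (11/12) = 762.545 ms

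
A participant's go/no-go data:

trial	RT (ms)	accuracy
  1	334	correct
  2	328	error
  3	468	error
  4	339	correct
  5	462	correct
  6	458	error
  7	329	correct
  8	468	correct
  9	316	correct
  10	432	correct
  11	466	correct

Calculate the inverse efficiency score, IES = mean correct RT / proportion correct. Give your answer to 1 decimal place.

Correct trials (n=8): 334, 339, 462, 329, 468, 316, 432, 466
Mean correct RT = 3146/8 = 393.2500 ms
Proportion correct = 8/11
IES = 393.2500 / (8/11) = 540.719 ms

540.7 ms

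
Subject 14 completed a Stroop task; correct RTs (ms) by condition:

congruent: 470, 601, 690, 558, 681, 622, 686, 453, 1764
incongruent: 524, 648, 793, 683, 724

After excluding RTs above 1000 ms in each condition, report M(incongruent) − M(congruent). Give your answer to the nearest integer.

79 ms

congruent: exclude 1764
M(congruent) = 4761/8 = 595.125
M(incongruent) = 3372/5 = 674.400
Difference = 674.400 − 595.125 = 79.275 ms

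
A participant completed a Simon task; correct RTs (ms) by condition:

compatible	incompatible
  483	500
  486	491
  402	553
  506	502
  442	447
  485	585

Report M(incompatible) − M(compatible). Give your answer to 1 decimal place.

M(compatible) = 2804/6 = 467.333
M(incompatible) = 3078/6 = 513.000
Difference = 513.000 − 467.333 = 45.667 ms

45.7 ms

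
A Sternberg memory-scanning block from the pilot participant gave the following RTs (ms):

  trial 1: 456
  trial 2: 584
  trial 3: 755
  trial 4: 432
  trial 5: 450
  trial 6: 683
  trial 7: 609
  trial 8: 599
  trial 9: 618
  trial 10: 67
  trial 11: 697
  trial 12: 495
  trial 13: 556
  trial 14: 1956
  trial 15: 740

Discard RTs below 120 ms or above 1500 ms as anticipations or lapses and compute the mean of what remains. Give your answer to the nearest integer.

Excluded: 67, 1956
Retained (n=13): Σ = 7674
Mean = 7674/13 = 590.3077

590 ms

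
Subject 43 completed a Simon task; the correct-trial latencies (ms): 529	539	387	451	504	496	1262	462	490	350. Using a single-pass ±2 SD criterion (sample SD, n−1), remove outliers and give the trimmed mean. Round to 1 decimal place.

467.6 ms

n = 10, ΣRT = 5470, M = 547.000
Σ(x−M)² = 600162.00; s = √(600162.00/9) = 258.234
Cutoffs: 547.000 ± 2·258.234 → [30.5, 1063.5]
Outside: 1262 → excluded.
Retained (n=9): Σ = 4208, mean = 4208/9 = 467.556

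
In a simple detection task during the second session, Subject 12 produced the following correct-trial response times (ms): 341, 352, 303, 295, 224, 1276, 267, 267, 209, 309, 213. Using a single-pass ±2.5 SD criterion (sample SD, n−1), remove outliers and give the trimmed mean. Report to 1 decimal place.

n = 11, ΣRT = 4056, M = 368.727
Σ(x−M)² = 928922.18; s = √(928922.18/10) = 304.782
Cutoffs: 368.727 ± 2.5·304.782 → [-393.2, 1130.7]
Outside: 1276 → excluded.
Retained (n=10): Σ = 2780, mean = 2780/10 = 278.000

278.0 ms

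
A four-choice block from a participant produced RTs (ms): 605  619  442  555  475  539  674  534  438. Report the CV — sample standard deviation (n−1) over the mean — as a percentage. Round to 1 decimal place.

15.0%

n = 9, Σ = 4881, M = 542.3333
Σ(x−M)² = 52868.000; s = √(52868.000/8) = 81.2927
CV = 81.2927 / 542.3333 = 0.14989 = 14.989%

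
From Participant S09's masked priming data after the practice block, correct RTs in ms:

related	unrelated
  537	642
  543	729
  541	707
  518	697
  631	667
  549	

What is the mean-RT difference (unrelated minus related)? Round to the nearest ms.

135 ms

M(related) = 3319/6 = 553.167
M(unrelated) = 3442/5 = 688.400
Difference = 688.400 − 553.167 = 135.233 ms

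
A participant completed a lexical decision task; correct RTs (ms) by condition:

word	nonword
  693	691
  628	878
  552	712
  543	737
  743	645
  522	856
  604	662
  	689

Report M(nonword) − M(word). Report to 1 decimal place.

121.6 ms

M(word) = 4285/7 = 612.143
M(nonword) = 5870/8 = 733.750
Difference = 733.750 − 612.143 = 121.607 ms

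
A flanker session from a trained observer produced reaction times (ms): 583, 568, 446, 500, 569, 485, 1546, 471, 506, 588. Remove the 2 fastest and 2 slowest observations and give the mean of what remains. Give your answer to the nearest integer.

Sorted: 446, 471, 485, 500, 506, 568, 569, 583, 588, 1546
Drop lowest 2 (446, 471) and highest 2 (588, 1546)
Remaining (n=6): Σ = 3211, mean = 3211/6 = 535.167

535 ms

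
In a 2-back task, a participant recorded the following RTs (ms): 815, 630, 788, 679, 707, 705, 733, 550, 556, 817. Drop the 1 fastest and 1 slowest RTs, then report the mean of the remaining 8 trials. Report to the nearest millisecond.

702 ms

Sorted: 550, 556, 630, 679, 705, 707, 733, 788, 815, 817
Drop lowest 1 (550) and highest 1 (817)
Remaining (n=8): Σ = 5613, mean = 5613/8 = 701.625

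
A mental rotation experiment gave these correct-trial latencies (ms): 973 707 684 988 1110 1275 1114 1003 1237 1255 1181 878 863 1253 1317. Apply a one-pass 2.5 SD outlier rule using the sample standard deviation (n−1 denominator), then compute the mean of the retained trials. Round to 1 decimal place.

n = 15, ΣRT = 15838, M = 1055.867
Σ(x−M)² = 592597.73; s = √(592597.73/14) = 205.739
Cutoffs: 1055.867 ± 2.5·205.739 → [541.5, 1570.2]
No RTs fall outside the cutoffs; all 15 retained. Mean = 15838/15 = 1055.867

1055.9 ms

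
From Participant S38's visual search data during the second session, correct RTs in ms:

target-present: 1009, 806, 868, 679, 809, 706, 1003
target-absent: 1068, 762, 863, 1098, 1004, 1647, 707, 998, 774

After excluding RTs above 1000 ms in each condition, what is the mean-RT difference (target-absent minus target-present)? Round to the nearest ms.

target-present: exclude 1009, 1003
target-absent: exclude 1068, 1098, 1004, 1647
M(target-present) = 3868/5 = 773.600
M(target-absent) = 4104/5 = 820.800
Difference = 820.800 − 773.600 = 47.200 ms

47 ms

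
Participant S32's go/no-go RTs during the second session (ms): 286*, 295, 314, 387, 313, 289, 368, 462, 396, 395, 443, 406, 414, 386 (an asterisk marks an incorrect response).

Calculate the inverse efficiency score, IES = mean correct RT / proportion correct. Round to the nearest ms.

403 ms

Correct trials (n=13): 295, 314, 387, 313, 289, 368, 462, 396, 395, 443, 406, 414, 386
Mean correct RT = 4868/13 = 374.4615 ms
Proportion correct = 13/14
IES = 374.4615 / (13/14) = 403.266 ms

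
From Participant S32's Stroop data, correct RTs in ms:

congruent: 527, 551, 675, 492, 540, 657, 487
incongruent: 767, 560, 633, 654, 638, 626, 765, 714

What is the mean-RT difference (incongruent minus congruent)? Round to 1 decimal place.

M(congruent) = 3929/7 = 561.286
M(incongruent) = 5357/8 = 669.625
Difference = 669.625 − 561.286 = 108.339 ms

108.3 ms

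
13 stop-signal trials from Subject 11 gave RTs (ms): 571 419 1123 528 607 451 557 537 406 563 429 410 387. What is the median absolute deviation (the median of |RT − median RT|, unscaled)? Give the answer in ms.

Sorted: 387, 406, 410, 419, 429, 451, 528, 537, 557, 563, 571, 607, 1123 → median = 528
|x − 528|: 43, 109, 595, 0, 79, 77, 29, 9, 122, 35, 99, 118, 141
Sorted deviations: 0, 9, 29, 35, 43, 77, 79, 99, 109, 118, 122, 141, 595 → MAD = 79

79 ms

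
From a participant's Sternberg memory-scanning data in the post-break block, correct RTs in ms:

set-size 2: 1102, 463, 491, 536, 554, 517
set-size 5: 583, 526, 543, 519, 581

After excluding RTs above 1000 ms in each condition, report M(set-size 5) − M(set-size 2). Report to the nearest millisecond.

38 ms

set-size 2: exclude 1102
M(set-size 2) = 2561/5 = 512.200
M(set-size 5) = 2752/5 = 550.400
Difference = 550.400 − 512.200 = 38.200 ms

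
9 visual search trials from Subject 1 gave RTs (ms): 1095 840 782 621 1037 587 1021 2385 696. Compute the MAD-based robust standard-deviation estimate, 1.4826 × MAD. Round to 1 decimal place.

292.1 ms

Sorted: 587, 621, 696, 782, 840, 1021, 1037, 1095, 2385 → median = 840
|x − 840| sorted: 0, 58, 144, 181, 197, 219, 253, 255, 1545 → MAD = 197
Robust SD ≈ 1.4826 × 197 = 292.072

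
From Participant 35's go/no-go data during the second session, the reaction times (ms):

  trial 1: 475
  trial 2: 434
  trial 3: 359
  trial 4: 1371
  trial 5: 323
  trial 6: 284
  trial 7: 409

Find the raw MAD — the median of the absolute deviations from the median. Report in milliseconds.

66 ms

Sorted: 284, 323, 359, 409, 434, 475, 1371 → median = 409
|x − 409|: 66, 25, 50, 962, 86, 125, 0
Sorted deviations: 0, 25, 50, 66, 86, 125, 962 → MAD = 66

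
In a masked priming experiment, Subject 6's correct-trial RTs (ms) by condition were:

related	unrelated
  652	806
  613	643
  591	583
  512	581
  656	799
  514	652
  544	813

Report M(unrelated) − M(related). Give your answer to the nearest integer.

M(related) = 4082/7 = 583.143
M(unrelated) = 4877/7 = 696.714
Difference = 696.714 − 583.143 = 113.571 ms

114 ms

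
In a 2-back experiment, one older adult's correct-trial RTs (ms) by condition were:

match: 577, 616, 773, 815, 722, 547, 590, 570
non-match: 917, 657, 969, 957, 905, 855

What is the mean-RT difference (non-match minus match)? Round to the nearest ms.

225 ms

M(match) = 5210/8 = 651.250
M(non-match) = 5260/6 = 876.667
Difference = 876.667 − 651.250 = 225.417 ms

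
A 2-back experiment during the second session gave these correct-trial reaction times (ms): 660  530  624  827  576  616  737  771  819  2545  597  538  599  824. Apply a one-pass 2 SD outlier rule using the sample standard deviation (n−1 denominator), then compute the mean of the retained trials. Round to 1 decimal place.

n = 14, ΣRT = 11263, M = 804.500
Σ(x−M)² = 3408979.50; s = √(3408979.50/13) = 512.083
Cutoffs: 804.500 ± 2·512.083 → [-219.7, 1828.7]
Outside: 2545 → excluded.
Retained (n=13): Σ = 8718, mean = 8718/13 = 670.615

670.6 ms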